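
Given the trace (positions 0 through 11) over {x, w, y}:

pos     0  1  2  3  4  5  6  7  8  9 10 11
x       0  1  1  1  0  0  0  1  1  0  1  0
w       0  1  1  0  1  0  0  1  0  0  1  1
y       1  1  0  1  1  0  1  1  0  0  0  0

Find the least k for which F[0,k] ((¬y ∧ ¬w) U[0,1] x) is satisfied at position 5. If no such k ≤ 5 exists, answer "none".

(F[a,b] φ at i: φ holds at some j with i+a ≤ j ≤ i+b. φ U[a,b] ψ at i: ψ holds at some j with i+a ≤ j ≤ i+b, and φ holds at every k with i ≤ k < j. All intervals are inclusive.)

2

Scan j = 5,6,… for ((¬y ∧ ¬w) U[0,1] x):
  j=5: fails
  j=6: fails
  j=7: holds
First hit at j=7, so smallest k = 7-5 = 2.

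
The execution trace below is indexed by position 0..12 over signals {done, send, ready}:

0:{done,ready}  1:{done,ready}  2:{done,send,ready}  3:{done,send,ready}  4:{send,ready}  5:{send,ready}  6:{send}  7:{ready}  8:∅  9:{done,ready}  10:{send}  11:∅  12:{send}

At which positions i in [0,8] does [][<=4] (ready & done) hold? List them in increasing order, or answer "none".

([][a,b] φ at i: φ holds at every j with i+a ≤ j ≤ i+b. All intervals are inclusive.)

none

Evaluate at each i in [0,8]:
  i=0: ✗ (fails at j=4)
  i=1: ✗ (fails at j=4)
  i=2: ✗ (fails at j=4)
  i=3: ✗ (fails at j=4)
  i=4: ✗ (fails at j=4)
  i=5: ✗ (fails at j=5)
  i=6: ✗ (fails at j=6)
  i=7: ✗ (fails at j=7)
  i=8: ✗ (fails at j=8)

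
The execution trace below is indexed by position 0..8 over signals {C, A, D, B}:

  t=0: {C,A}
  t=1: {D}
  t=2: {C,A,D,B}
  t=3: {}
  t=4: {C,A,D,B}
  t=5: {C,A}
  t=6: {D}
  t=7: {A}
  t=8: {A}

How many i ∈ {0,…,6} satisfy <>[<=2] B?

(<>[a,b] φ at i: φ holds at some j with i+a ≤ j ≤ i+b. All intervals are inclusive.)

Evaluate at each i in [0,6]:
  i=0: ✓ (witness j=2)
  i=1: ✓ (witness j=2)
  i=2: ✓ (witness j=2)
  i=3: ✓ (witness j=4)
  i=4: ✓ (witness j=4)
  i=5: ✗ (none in [5,7])
  i=6: ✗ (none in [6,8])
Positions where it holds: {0, 1, 2, 3, 4} → 5.

5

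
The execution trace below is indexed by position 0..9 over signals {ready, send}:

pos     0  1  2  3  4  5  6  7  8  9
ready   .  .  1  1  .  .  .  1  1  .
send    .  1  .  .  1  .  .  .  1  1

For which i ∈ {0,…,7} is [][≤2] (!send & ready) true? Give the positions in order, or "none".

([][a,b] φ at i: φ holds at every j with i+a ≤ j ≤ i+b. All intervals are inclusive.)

Evaluate at each i in [0,7]:
  i=0: ✗ (fails at j=0)
  i=1: ✗ (fails at j=1)
  i=2: ✗ (fails at j=4)
  i=3: ✗ (fails at j=4)
  i=4: ✗ (fails at j=4)
  i=5: ✗ (fails at j=5)
  i=6: ✗ (fails at j=6)
  i=7: ✗ (fails at j=8)

none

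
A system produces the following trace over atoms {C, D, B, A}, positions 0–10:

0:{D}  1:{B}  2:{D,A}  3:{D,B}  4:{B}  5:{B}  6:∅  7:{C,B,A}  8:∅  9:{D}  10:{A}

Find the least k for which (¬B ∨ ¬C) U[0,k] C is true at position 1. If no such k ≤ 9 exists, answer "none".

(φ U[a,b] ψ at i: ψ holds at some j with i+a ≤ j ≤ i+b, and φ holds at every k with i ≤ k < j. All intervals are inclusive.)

6

Need earliest j ≥ 1 with C, and (¬B ∨ ¬C) at every k in [1,j-1].
  j=1: rhs fails.
  j=2: rhs fails.
  j=3: rhs fails.
  j=4: rhs fails.
  j=5: rhs fails.
  j=6: rhs fails.
  j=7: rhs holds; lhs holds on [1,6]. k = 6.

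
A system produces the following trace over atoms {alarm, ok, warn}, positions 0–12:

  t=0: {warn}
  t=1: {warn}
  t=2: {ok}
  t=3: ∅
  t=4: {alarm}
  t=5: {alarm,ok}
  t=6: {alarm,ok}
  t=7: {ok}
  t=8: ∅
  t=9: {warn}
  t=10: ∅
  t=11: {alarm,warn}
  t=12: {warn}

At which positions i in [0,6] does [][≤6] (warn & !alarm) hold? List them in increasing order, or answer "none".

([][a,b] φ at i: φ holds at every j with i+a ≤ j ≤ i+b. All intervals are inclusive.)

Evaluate at each i in [0,6]:
  i=0: ✗ (fails at j=2)
  i=1: ✗ (fails at j=2)
  i=2: ✗ (fails at j=2)
  i=3: ✗ (fails at j=3)
  i=4: ✗ (fails at j=4)
  i=5: ✗ (fails at j=5)
  i=6: ✗ (fails at j=6)

none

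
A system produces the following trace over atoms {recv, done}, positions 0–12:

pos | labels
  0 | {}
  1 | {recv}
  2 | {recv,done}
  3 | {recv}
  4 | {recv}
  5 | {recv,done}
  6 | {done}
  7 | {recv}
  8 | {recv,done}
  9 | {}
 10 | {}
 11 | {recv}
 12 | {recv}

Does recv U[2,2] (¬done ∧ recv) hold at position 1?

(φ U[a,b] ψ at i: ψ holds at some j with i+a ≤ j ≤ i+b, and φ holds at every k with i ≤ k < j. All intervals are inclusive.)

True

Need some j in [3,3] with (¬done ∧ recv), and recv at every k in [1,j-1].
  j=3: (¬done ∧ recv) holds; recv holds at every k in [1,2] → satisfied.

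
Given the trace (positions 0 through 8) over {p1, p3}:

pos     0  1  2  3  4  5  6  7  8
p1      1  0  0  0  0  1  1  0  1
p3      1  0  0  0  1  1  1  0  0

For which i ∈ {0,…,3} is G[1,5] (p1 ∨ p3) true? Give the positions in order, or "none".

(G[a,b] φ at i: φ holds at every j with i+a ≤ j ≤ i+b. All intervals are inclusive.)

Evaluate at each i in [0,3]:
  i=0: ✗ (fails at j=1)
  i=1: ✗ (fails at j=2)
  i=2: ✗ (fails at j=3)
  i=3: ✗ (fails at j=7)

none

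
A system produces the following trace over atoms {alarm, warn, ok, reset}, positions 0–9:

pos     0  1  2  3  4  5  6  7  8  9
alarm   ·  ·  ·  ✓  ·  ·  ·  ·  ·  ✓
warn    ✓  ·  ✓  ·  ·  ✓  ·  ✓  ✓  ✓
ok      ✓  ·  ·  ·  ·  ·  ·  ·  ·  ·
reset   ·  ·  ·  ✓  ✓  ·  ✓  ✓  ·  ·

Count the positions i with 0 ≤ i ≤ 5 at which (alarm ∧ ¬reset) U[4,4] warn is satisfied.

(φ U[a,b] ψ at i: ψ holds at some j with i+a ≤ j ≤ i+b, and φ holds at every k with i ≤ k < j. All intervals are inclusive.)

Evaluate at each i in [0,5]:
  i=0: ✗ (no rhs in [4,4])
  i=1: ✗ (lhs fails at k=1 before rhs at j=5)
  i=2: ✗ (no rhs in [6,6])
  i=3: ✗ (lhs fails at k=3 before rhs at j=7)
  i=4: ✗ (lhs fails at k=4 before rhs at j=8)
  i=5: ✗ (lhs fails at k=5 before rhs at j=9)
Positions where it holds: {} → 0.

0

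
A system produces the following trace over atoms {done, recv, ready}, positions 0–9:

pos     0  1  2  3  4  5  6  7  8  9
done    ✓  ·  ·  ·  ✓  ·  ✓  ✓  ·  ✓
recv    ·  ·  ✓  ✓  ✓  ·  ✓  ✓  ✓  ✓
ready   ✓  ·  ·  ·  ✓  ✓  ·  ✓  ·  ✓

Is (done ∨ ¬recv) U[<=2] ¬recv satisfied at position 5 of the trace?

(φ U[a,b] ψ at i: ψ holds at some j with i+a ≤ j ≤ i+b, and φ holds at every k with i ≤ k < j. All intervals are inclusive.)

True

Need some j in [5,7] with ¬recv, and (done ∨ ¬recv) at every k in [5,j-1].
  j=5: ¬recv holds; no prefix to check → satisfied.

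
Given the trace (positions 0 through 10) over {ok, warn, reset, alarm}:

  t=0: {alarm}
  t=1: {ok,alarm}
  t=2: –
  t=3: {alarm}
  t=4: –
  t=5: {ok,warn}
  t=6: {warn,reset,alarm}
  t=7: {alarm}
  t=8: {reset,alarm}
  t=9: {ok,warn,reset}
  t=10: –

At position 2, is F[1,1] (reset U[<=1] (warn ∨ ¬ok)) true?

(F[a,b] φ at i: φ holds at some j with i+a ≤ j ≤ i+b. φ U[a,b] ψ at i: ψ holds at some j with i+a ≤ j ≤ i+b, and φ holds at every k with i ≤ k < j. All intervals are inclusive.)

True

Check (reset U[<=1] (warn ∨ ¬ok)) at each j in [3,3]:
  j=3: holds
Found at j=3 → formula holds.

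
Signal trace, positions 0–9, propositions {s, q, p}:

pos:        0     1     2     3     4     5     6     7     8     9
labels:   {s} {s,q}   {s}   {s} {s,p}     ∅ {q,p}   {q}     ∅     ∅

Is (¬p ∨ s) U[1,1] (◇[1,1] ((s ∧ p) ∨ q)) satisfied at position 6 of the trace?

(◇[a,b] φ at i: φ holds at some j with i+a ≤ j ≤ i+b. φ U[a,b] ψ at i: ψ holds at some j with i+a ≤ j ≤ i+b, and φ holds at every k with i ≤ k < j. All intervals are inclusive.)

No

Need some j in [7,7] with ◇[1,1] ((s ∧ p) ∨ q), and (¬p ∨ s) at every k in [6,j-1].
  j=7: ◇[1,1] ((s ∧ p) ∨ q) — fails (none in [8,8]).
No j in the window works → until fails.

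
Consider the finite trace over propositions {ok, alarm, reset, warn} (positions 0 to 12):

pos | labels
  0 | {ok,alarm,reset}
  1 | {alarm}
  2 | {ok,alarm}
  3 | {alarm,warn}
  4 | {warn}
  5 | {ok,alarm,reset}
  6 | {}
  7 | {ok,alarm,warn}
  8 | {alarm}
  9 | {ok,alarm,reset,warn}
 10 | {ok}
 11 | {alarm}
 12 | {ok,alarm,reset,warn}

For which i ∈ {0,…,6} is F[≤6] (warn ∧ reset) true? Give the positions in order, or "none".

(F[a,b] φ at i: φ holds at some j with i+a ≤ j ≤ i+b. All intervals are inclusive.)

Evaluate at each i in [0,6]:
  i=0: ✗ (none in [0,6])
  i=1: ✗ (none in [1,7])
  i=2: ✗ (none in [2,8])
  i=3: ✓ (witness j=9)
  i=4: ✓ (witness j=9)
  i=5: ✓ (witness j=9)
  i=6: ✓ (witness j=9)

3, 4, 5, 6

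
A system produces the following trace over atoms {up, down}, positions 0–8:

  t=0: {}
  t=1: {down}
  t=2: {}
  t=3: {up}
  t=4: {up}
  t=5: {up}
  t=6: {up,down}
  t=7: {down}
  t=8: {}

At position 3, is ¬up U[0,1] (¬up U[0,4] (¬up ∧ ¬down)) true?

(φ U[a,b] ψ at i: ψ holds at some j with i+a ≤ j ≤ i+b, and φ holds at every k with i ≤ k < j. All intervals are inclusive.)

False

Need some j in [3,4] with (¬up U[0,4] (¬up ∧ ¬down)), and ¬up at every k in [3,j-1].
  j=3: (¬up U[0,4] (¬up ∧ ¬down)) — fails.
  j=4: (¬up U[0,4] (¬up ∧ ¬down)) — fails.
No j in the window works → until fails.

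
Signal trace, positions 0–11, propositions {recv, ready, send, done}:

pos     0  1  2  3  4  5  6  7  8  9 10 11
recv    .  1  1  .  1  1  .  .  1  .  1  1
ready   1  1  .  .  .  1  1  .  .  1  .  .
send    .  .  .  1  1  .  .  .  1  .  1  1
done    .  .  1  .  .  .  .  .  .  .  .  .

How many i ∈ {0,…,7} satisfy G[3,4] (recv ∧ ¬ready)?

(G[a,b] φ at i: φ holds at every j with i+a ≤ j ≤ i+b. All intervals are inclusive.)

1

Evaluate at each i in [0,7]:
  i=0: ✗ (fails at j=3)
  i=1: ✗ (fails at j=5)
  i=2: ✗ (fails at j=5)
  i=3: ✗ (fails at j=6)
  i=4: ✗ (fails at j=7)
  i=5: ✗ (fails at j=9)
  i=6: ✗ (fails at j=9)
  i=7: ✓ (all of [10,11])
Positions where it holds: {7} → 1.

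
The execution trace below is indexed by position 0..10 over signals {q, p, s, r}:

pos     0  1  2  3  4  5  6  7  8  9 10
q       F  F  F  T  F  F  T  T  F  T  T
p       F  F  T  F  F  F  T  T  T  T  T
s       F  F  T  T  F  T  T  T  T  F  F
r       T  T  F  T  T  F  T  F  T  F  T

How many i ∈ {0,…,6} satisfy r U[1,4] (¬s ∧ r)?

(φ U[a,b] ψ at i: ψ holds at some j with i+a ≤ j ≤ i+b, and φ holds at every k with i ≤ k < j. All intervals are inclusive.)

2

Evaluate at each i in [0,6]:
  i=0: ✓ (rhs at j=1; lhs holds on [0,0])
  i=1: ✗ (lhs fails at k=2 before rhs at j=4)
  i=2: ✗ (lhs fails at k=2 before rhs at j=4)
  i=3: ✓ (rhs at j=4; lhs holds on [3,3])
  i=4: ✗ (no rhs in [5,8])
  i=5: ✗ (no rhs in [6,9])
  i=6: ✗ (lhs fails at k=7 before rhs at j=10)
Positions where it holds: {0, 3} → 2.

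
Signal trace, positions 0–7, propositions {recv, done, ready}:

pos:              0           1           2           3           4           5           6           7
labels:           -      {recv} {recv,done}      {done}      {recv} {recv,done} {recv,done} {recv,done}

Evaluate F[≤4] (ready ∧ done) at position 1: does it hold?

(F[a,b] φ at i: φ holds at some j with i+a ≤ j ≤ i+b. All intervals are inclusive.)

No

Check (ready ∧ done) at each j in [1,5]:
  j=1: false
  j=2: false
  j=3: false
  j=4: false
  j=5: false
No position in the window satisfies it → formula fails.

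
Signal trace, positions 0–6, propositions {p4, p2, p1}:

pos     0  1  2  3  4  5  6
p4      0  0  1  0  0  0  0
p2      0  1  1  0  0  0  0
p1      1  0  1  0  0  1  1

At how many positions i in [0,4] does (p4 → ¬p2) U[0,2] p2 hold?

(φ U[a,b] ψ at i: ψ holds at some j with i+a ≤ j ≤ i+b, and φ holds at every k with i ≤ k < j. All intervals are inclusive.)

Evaluate at each i in [0,4]:
  i=0: ✓ (rhs at j=1; lhs holds on [0,0])
  i=1: ✓ (rhs at j=1)
  i=2: ✓ (rhs at j=2)
  i=3: ✗ (no rhs in [3,5])
  i=4: ✗ (no rhs in [4,6])
Positions where it holds: {0, 1, 2} → 3.

3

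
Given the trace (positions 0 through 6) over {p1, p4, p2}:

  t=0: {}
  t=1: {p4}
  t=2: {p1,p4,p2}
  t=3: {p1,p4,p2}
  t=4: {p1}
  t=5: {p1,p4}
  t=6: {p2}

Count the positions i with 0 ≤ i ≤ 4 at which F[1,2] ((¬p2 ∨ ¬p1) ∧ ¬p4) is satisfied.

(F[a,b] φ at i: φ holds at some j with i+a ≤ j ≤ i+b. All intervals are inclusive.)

3

Evaluate at each i in [0,4]:
  i=0: ✗ (none in [1,2])
  i=1: ✗ (none in [2,3])
  i=2: ✓ (witness j=4)
  i=3: ✓ (witness j=4)
  i=4: ✓ (witness j=6)
Positions where it holds: {2, 3, 4} → 3.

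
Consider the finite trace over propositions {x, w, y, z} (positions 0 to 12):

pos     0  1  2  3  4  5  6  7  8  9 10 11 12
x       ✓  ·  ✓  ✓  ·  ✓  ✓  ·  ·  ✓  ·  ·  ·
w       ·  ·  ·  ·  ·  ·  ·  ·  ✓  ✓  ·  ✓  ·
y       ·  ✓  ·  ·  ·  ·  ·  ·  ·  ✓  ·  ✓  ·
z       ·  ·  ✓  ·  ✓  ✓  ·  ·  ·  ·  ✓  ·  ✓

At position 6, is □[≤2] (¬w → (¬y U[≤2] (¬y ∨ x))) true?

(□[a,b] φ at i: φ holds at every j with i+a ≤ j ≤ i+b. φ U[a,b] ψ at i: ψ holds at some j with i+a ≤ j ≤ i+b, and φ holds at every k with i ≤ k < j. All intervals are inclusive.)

True

Check (¬w → (¬y U[≤2] (¬y ∨ x))) at every j in [6,8]:
  j=6: antecedent true; consequent holds → ✓
  j=7: antecedent true; consequent holds → ✓
  j=8: antecedent false → ✓
All positions satisfy it → formula holds.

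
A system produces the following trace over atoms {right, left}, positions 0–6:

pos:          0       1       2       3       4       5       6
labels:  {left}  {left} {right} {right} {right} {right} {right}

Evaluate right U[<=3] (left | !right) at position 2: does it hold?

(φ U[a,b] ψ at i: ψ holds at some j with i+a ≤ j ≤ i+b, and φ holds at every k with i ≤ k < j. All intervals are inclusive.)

Need some j in [2,5] with (left | !right), and right at every k in [2,j-1].
  j=2: (left | !right) false.
  j=3: (left | !right) false.
  j=4: (left | !right) false.
  j=5: (left | !right) false.
No j in the window works → until fails.

False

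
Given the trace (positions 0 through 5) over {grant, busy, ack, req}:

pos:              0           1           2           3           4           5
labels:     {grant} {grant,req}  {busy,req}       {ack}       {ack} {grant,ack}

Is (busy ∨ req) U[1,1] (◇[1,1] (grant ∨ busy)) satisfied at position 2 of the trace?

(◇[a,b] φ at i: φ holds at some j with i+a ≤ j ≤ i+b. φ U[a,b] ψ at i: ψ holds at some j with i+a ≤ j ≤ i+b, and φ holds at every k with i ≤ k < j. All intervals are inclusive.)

Need some j in [3,3] with ◇[1,1] (grant ∨ busy), and (busy ∨ req) at every k in [2,j-1].
  j=3: ◇[1,1] (grant ∨ busy) — fails (none in [4,4]).
No j in the window works → until fails.

No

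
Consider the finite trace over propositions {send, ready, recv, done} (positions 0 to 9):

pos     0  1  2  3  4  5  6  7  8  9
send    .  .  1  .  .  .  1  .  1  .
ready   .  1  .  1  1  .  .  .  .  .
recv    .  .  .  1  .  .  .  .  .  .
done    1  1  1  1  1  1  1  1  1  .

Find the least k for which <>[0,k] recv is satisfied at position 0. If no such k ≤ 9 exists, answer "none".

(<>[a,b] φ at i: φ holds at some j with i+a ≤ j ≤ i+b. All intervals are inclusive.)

Scan j = 0,1,… for recv:
  j=0: fails
  j=1: fails
  j=2: fails
  j=3: holds
First hit at j=3, so smallest k = 3-0 = 3.

3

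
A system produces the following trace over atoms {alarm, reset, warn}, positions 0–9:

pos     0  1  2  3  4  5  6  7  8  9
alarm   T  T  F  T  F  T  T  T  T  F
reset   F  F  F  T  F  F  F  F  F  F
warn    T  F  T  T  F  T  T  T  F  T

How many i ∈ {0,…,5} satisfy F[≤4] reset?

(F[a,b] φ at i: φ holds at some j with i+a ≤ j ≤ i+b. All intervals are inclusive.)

Evaluate at each i in [0,5]:
  i=0: ✓ (witness j=3)
  i=1: ✓ (witness j=3)
  i=2: ✓ (witness j=3)
  i=3: ✓ (witness j=3)
  i=4: ✗ (none in [4,8])
  i=5: ✗ (none in [5,9])
Positions where it holds: {0, 1, 2, 3} → 4.

4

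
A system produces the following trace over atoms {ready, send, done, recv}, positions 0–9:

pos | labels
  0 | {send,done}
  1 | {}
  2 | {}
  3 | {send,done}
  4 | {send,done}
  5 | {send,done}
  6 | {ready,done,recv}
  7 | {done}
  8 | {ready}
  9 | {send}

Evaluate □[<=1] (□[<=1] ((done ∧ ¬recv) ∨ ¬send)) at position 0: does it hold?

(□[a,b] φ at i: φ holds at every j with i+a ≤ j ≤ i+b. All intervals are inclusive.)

Check □[<=1] ((done ∧ ¬recv) ∨ ¬send) at every j in [0,1]:
  j=0: holds on [0,1]
  j=1: holds on [1,2]
All positions satisfy it → formula holds.

Yes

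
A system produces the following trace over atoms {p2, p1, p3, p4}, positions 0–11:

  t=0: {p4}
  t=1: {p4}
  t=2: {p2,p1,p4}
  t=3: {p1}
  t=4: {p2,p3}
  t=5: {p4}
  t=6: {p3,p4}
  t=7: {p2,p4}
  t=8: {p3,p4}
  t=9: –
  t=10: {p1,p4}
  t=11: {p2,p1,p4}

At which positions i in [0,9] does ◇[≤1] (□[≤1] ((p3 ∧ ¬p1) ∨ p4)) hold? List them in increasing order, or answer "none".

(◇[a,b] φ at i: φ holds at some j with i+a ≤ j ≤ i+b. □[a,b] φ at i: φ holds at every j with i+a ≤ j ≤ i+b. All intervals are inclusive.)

0, 1, 3, 4, 5, 6, 7, 9

Evaluate at each i in [0,9]:
  i=0: ✓ (witness j=0)
  i=1: ✓ (witness j=1)
  i=2: ✗ (none in [2,3])
  i=3: ✓ (witness j=4)
  i=4: ✓ (witness j=4)
  i=5: ✓ (witness j=5)
  i=6: ✓ (witness j=6)
  i=7: ✓ (witness j=7)
  i=8: ✗ (none in [8,9])
  i=9: ✓ (witness j=10)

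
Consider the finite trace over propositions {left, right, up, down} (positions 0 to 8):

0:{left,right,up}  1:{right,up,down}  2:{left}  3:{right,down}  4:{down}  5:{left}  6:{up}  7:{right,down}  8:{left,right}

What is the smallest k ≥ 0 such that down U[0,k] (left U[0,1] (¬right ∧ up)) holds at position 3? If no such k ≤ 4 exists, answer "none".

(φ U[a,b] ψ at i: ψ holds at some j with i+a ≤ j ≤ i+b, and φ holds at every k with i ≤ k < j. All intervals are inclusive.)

Need earliest j ≥ 3 with (left U[0,1] (¬right ∧ up)), and down at every k in [3,j-1].
  j=3: rhs fails.
  j=4: rhs fails.
  j=5: rhs holds; lhs holds on [3,4]. k = 2.

2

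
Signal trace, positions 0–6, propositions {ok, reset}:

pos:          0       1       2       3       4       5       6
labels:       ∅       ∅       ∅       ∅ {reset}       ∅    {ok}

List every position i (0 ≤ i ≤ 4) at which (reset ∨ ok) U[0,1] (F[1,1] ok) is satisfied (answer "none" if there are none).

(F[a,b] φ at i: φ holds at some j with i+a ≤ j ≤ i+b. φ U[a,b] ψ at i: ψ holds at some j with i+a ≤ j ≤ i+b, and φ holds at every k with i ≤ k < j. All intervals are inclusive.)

Evaluate at each i in [0,4]:
  i=0: ✗ (no rhs in [0,1])
  i=1: ✗ (no rhs in [1,2])
  i=2: ✗ (no rhs in [2,3])
  i=3: ✗ (no rhs in [3,4])
  i=4: ✓ (rhs at j=5; lhs holds on [4,4])

4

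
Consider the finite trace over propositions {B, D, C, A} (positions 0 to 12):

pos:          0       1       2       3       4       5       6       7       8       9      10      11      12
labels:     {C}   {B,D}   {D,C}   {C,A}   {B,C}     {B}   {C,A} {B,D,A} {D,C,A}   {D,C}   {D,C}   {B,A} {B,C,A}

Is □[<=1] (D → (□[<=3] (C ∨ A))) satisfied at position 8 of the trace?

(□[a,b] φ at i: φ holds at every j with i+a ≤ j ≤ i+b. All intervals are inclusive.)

Holds

Check (D → (□[<=3] (C ∨ A))) at every j in [8,9]:
  j=8: antecedent true; consequent holds on [8,11] → ✓
  j=9: antecedent true; consequent holds on [9,12] → ✓
All positions satisfy it → formula holds.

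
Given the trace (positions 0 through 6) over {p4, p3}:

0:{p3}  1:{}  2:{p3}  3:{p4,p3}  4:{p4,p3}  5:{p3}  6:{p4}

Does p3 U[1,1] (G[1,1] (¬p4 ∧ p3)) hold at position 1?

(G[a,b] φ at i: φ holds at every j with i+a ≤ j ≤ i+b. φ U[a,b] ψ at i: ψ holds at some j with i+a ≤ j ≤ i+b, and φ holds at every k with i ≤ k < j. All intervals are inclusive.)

Need some j in [2,2] with G[1,1] (¬p4 ∧ p3), and p3 at every k in [1,j-1].
  j=2: G[1,1] (¬p4 ∧ p3) — fails at 3.
No j in the window works → until fails.

Does not hold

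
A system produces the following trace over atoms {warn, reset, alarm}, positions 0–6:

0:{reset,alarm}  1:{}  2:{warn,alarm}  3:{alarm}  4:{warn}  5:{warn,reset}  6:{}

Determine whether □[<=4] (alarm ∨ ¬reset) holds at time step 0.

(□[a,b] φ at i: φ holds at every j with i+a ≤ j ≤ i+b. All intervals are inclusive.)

Yes

Check (alarm ∨ ¬reset) at every j in [0,4]:
  j=0: true
  j=1: true
  j=2: true
  j=3: true
  j=4: true
All positions satisfy it → formula holds.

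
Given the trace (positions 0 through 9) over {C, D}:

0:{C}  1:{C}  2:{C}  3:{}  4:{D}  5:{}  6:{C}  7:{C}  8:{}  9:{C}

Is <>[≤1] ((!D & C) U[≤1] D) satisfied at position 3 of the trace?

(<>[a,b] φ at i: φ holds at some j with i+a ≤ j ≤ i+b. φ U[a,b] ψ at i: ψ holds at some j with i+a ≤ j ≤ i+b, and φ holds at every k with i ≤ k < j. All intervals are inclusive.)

Yes

Check ((!D & C) U[≤1] D) at each j in [3,4]:
  j=3: fails
  j=4: holds
Found at j=4 → formula holds.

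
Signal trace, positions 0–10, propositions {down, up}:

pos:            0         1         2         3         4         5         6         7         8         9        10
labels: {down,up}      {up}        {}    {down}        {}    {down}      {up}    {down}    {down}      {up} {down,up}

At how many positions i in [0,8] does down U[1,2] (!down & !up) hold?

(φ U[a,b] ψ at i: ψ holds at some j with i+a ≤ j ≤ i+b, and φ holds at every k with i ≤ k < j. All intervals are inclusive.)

Evaluate at each i in [0,8]:
  i=0: ✗ (lhs fails at k=1 before rhs at j=2)
  i=1: ✗ (lhs fails at k=1 before rhs at j=2)
  i=2: ✗ (lhs fails at k=2 before rhs at j=4)
  i=3: ✓ (rhs at j=4; lhs holds on [3,3])
  i=4: ✗ (no rhs in [5,6])
  i=5: ✗ (no rhs in [6,7])
  i=6: ✗ (no rhs in [7,8])
  i=7: ✗ (no rhs in [8,9])
  i=8: ✗ (no rhs in [9,10])
Positions where it holds: {3} → 1.

1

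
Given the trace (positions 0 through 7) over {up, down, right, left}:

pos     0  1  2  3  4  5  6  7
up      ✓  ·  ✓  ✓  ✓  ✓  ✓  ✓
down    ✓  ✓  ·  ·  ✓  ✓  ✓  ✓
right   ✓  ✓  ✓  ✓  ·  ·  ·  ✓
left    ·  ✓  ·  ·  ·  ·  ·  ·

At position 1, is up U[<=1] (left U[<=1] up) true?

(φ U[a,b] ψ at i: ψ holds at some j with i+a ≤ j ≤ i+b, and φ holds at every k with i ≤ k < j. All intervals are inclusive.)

Holds

Need some j in [1,2] with (left U[<=1] up), and up at every k in [1,j-1].
  j=1: (left U[<=1] up) holds; no prefix to check → satisfied.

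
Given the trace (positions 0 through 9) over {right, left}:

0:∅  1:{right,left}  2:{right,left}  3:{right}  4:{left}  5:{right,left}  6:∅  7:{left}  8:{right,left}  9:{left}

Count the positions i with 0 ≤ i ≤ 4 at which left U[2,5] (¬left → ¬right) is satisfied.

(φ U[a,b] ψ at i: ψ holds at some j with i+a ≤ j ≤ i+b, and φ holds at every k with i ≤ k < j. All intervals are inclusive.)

Evaluate at each i in [0,4]:
  i=0: ✗ (lhs fails at k=0 before rhs at j=2)
  i=1: ✗ (lhs fails at k=3 before rhs at j=4)
  i=2: ✗ (lhs fails at k=3 before rhs at j=4)
  i=3: ✗ (lhs fails at k=3 before rhs at j=5)
  i=4: ✓ (rhs at j=6; lhs holds on [4,5])
Positions where it holds: {4} → 1.

1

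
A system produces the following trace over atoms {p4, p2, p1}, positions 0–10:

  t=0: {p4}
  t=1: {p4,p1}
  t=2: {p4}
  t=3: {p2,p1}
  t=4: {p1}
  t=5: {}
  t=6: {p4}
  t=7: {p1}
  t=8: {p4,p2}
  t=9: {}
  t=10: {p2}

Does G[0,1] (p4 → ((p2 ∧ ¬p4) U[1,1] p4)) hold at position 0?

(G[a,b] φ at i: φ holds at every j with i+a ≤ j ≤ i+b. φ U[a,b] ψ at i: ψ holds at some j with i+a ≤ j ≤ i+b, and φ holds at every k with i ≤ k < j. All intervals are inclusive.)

No

Check (p4 → ((p2 ∧ ¬p4) U[1,1] p4)) at every j in [0,1]:
  j=0: antecedent true; consequent fails → ✗
  j=1: antecedent true; consequent fails → ✗
Fails at j=0 → formula fails.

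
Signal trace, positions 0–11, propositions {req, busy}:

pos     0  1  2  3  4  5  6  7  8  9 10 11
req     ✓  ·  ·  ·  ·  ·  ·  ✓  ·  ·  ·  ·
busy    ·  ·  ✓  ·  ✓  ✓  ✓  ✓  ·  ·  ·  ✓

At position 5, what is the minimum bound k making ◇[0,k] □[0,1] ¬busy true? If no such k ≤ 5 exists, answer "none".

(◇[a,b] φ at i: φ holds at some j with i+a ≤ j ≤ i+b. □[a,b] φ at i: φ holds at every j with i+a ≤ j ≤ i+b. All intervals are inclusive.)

Scan j = 5,6,… for □[0,1] ¬busy:
  j=5: fails
  j=6: fails
  j=7: fails
  j=8: holds
First hit at j=8, so smallest k = 8-5 = 3.

3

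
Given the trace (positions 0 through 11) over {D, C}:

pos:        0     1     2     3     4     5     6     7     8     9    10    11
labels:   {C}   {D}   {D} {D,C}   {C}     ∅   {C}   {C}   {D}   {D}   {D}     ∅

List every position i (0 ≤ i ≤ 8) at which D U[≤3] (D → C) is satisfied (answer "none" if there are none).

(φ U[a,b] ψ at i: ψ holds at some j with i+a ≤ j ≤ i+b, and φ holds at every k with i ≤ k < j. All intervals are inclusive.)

Evaluate at each i in [0,8]:
  i=0: ✓ (rhs at j=0)
  i=1: ✓ (rhs at j=3; lhs holds on [1,2])
  i=2: ✓ (rhs at j=3; lhs holds on [2,2])
  i=3: ✓ (rhs at j=3)
  i=4: ✓ (rhs at j=4)
  i=5: ✓ (rhs at j=5)
  i=6: ✓ (rhs at j=6)
  i=7: ✓ (rhs at j=7)
  i=8: ✓ (rhs at j=11; lhs holds on [8,10])

0, 1, 2, 3, 4, 5, 6, 7, 8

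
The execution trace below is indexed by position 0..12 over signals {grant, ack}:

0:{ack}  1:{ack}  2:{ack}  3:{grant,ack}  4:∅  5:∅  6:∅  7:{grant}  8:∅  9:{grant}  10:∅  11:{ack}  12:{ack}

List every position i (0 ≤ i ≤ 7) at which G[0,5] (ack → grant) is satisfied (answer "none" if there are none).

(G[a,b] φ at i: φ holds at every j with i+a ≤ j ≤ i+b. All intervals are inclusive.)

3, 4, 5

Evaluate at each i in [0,7]:
  i=0: ✗ (fails at j=0)
  i=1: ✗ (fails at j=1)
  i=2: ✗ (fails at j=2)
  i=3: ✓ (all of [3,8])
  i=4: ✓ (all of [4,9])
  i=5: ✓ (all of [5,10])
  i=6: ✗ (fails at j=11)
  i=7: ✗ (fails at j=11)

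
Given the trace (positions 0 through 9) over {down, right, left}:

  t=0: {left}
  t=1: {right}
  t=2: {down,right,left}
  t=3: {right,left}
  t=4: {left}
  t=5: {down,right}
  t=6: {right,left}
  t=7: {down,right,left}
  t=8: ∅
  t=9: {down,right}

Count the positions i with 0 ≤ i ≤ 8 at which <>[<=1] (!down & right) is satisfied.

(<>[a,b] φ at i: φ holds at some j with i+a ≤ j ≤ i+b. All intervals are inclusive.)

6

Evaluate at each i in [0,8]:
  i=0: ✓ (witness j=1)
  i=1: ✓ (witness j=1)
  i=2: ✓ (witness j=3)
  i=3: ✓ (witness j=3)
  i=4: ✗ (none in [4,5])
  i=5: ✓ (witness j=6)
  i=6: ✓ (witness j=6)
  i=7: ✗ (none in [7,8])
  i=8: ✗ (none in [8,9])
Positions where it holds: {0, 1, 2, 3, 5, 6} → 6.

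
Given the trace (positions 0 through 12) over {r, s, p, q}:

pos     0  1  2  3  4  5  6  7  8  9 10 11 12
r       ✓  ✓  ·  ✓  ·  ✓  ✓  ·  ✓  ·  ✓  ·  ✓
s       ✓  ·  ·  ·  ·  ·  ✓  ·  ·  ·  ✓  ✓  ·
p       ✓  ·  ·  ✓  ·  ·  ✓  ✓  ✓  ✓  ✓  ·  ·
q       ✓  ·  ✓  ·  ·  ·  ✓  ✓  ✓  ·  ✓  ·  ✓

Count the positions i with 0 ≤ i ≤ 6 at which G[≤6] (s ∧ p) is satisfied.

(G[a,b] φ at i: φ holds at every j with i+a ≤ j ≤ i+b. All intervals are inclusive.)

Evaluate at each i in [0,6]:
  i=0: ✗ (fails at j=1)
  i=1: ✗ (fails at j=1)
  i=2: ✗ (fails at j=2)
  i=3: ✗ (fails at j=3)
  i=4: ✗ (fails at j=4)
  i=5: ✗ (fails at j=5)
  i=6: ✗ (fails at j=7)
Positions where it holds: {} → 0.

0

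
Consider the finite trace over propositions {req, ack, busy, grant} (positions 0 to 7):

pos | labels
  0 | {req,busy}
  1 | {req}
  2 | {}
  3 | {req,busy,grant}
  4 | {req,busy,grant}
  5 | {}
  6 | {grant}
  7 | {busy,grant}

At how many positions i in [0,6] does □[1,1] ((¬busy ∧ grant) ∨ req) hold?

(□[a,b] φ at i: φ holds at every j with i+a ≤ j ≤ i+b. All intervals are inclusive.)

4

Evaluate at each i in [0,6]:
  i=0: ✓ (all of [1,1])
  i=1: ✗ (fails at j=2)
  i=2: ✓ (all of [3,3])
  i=3: ✓ (all of [4,4])
  i=4: ✗ (fails at j=5)
  i=5: ✓ (all of [6,6])
  i=6: ✗ (fails at j=7)
Positions where it holds: {0, 2, 3, 5} → 4.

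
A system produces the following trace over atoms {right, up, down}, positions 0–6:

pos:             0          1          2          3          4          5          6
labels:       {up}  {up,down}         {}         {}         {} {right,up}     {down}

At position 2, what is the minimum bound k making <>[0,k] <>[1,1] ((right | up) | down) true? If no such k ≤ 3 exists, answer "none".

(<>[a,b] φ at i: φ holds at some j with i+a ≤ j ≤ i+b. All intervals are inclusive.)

Scan j = 2,3,… for <>[1,1] ((right | up) | down):
  j=2: fails
  j=3: fails
  j=4: holds
First hit at j=4, so smallest k = 4-2 = 2.

2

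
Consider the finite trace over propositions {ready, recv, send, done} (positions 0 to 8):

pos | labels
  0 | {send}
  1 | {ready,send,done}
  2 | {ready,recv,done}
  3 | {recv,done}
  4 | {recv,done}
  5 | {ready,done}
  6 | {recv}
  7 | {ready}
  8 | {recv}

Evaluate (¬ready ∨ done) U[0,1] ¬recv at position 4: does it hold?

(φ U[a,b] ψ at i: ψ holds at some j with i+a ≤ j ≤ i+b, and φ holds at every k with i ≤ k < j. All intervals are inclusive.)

Need some j in [4,5] with ¬recv, and (¬ready ∨ done) at every k in [4,j-1].
  j=4: ¬recv false.
  j=5: ¬recv holds; (¬ready ∨ done) holds at every k in [4,4] → satisfied.

Yes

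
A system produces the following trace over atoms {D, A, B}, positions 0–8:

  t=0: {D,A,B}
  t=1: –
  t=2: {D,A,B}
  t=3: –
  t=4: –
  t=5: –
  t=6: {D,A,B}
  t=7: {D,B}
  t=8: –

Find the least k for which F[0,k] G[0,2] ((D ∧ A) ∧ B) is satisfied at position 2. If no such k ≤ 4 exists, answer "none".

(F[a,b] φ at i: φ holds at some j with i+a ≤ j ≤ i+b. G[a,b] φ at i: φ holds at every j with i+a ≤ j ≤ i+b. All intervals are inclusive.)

Scan j = 2,3,… for G[0,2] ((D ∧ A) ∧ B):
  j=2: fails
  j=3: fails
  j=4: fails
  j=5: fails
  j=6: fails
No j in [2,6] satisfies it → none.

none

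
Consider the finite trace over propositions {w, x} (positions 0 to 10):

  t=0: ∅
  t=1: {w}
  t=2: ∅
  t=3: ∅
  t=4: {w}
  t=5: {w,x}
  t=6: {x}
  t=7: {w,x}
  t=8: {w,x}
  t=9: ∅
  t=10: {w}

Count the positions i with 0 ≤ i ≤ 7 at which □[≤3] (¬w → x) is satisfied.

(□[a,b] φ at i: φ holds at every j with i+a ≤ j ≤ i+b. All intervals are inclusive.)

2

Evaluate at each i in [0,7]:
  i=0: ✗ (fails at j=0)
  i=1: ✗ (fails at j=2)
  i=2: ✗ (fails at j=2)
  i=3: ✗ (fails at j=3)
  i=4: ✓ (all of [4,7])
  i=5: ✓ (all of [5,8])
  i=6: ✗ (fails at j=9)
  i=7: ✗ (fails at j=9)
Positions where it holds: {4, 5} → 2.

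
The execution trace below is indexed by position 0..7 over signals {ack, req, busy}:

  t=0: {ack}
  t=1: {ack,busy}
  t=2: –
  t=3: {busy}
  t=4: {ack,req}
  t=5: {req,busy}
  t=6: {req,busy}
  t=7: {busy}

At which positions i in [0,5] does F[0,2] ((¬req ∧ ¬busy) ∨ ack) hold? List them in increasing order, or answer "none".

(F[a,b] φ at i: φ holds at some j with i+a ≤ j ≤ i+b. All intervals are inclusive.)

Evaluate at each i in [0,5]:
  i=0: ✓ (witness j=0)
  i=1: ✓ (witness j=1)
  i=2: ✓ (witness j=2)
  i=3: ✓ (witness j=4)
  i=4: ✓ (witness j=4)
  i=5: ✗ (none in [5,7])

0, 1, 2, 3, 4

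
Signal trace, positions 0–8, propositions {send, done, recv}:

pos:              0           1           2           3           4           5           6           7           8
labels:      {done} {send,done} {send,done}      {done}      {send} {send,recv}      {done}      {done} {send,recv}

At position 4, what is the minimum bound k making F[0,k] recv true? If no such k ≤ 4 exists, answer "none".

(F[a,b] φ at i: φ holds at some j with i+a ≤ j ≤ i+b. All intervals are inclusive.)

Scan j = 4,5,… for recv:
  j=4: fails
  j=5: holds
First hit at j=5, so smallest k = 5-4 = 1.

1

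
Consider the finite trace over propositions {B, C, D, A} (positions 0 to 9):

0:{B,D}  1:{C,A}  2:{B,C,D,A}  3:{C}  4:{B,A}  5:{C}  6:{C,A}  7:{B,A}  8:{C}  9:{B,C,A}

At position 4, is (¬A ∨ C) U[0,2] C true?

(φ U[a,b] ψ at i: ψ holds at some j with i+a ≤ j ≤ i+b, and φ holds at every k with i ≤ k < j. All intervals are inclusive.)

False

Need some j in [4,6] with C, and (¬A ∨ C) at every k in [4,j-1].
  j=4: C false.
  j=5: C holds, but (¬A ∨ C) fails at k=4 → not this j.
  j=6: C holds, but (¬A ∨ C) fails at k=4 → not this j.
No j in the window works → until fails.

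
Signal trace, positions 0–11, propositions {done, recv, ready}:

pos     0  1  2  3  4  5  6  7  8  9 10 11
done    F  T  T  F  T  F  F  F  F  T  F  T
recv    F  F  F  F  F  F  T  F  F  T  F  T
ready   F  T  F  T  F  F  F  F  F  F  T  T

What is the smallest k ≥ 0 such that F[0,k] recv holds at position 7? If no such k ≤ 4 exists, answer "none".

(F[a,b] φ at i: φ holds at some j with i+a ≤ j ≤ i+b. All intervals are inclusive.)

Scan j = 7,8,… for recv:
  j=7: fails
  j=8: fails
  j=9: holds
First hit at j=9, so smallest k = 9-7 = 2.

2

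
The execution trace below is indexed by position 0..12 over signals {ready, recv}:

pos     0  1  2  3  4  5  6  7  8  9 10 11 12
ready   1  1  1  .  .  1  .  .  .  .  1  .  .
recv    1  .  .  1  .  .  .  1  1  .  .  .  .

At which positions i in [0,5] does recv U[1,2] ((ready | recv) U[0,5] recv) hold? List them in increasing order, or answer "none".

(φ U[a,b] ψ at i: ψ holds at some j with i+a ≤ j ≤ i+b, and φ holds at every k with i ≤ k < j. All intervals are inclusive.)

Evaluate at each i in [0,5]:
  i=0: ✓ (rhs at j=1; lhs holds on [0,0])
  i=1: ✗ (lhs fails at k=1 before rhs at j=2)
  i=2: ✗ (lhs fails at k=2 before rhs at j=3)
  i=3: ✗ (no rhs in [4,5])
  i=4: ✗ (no rhs in [5,6])
  i=5: ✗ (lhs fails at k=5 before rhs at j=7)

0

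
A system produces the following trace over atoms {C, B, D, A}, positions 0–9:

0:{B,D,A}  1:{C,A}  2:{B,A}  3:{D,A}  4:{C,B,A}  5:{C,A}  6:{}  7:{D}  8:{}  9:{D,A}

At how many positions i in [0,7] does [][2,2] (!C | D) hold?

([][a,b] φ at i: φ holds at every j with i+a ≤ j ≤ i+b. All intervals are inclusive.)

Evaluate at each i in [0,7]:
  i=0: ✓ (all of [2,2])
  i=1: ✓ (all of [3,3])
  i=2: ✗ (fails at j=4)
  i=3: ✗ (fails at j=5)
  i=4: ✓ (all of [6,6])
  i=5: ✓ (all of [7,7])
  i=6: ✓ (all of [8,8])
  i=7: ✓ (all of [9,9])
Positions where it holds: {0, 1, 4, 5, 6, 7} → 6.

6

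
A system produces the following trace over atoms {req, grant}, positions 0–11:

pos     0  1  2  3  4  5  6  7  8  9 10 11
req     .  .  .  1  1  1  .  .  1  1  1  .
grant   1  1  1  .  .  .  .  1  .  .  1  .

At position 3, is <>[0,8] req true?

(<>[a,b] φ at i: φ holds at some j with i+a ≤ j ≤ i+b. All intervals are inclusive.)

Holds

Check req at each j in [3,11]:
  j=3: true
  j=4: true
  j=5: true
  j=6: false
  j=7: false
  j=8: true
  j=9: true
  j=10: true
  j=11: false
Found at j=3 → formula holds.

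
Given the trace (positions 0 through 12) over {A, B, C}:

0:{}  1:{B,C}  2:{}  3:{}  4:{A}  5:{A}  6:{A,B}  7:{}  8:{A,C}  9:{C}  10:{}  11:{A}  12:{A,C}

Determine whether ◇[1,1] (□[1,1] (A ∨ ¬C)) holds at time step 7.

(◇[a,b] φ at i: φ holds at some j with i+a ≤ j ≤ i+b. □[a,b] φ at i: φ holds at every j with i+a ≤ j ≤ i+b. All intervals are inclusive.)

Does not hold

Check □[1,1] (A ∨ ¬C) at each j in [8,8]:
  j=8: fails at 9
No position in the window satisfies it → formula fails.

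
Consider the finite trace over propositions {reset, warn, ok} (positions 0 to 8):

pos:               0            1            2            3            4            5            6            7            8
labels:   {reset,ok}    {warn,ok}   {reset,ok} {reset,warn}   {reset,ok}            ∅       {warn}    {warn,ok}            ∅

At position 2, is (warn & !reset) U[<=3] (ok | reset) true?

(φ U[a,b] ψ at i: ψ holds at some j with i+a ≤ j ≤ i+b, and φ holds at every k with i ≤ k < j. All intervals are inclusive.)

Need some j in [2,5] with (ok | reset), and (warn & !reset) at every k in [2,j-1].
  j=2: (ok | reset) holds; no prefix to check → satisfied.

Yes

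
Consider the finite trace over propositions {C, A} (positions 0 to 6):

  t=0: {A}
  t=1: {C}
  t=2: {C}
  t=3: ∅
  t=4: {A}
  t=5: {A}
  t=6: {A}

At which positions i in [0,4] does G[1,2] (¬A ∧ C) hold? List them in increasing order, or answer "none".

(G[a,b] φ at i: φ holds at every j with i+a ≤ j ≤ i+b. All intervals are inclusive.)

Evaluate at each i in [0,4]:
  i=0: ✓ (all of [1,2])
  i=1: ✗ (fails at j=3)
  i=2: ✗ (fails at j=3)
  i=3: ✗ (fails at j=4)
  i=4: ✗ (fails at j=5)

0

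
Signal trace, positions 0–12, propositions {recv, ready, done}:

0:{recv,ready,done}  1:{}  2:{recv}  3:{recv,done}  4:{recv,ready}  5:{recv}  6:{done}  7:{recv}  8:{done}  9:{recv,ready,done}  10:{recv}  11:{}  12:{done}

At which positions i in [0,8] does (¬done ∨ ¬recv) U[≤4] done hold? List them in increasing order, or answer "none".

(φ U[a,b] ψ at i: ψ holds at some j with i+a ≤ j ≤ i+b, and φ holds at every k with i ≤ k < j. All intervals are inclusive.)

Evaluate at each i in [0,8]:
  i=0: ✓ (rhs at j=0)
  i=1: ✓ (rhs at j=3; lhs holds on [1,2])
  i=2: ✓ (rhs at j=3; lhs holds on [2,2])
  i=3: ✓ (rhs at j=3)
  i=4: ✓ (rhs at j=6; lhs holds on [4,5])
  i=5: ✓ (rhs at j=6; lhs holds on [5,5])
  i=6: ✓ (rhs at j=6)
  i=7: ✓ (rhs at j=8; lhs holds on [7,7])
  i=8: ✓ (rhs at j=8)

0, 1, 2, 3, 4, 5, 6, 7, 8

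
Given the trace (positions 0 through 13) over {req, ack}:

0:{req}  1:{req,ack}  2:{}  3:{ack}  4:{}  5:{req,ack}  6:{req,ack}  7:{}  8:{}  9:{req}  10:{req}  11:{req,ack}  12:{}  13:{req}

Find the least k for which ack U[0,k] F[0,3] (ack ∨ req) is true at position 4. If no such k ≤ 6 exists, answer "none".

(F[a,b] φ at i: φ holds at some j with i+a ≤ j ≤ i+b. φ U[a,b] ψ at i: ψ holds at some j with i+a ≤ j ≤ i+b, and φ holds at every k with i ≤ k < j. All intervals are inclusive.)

Need earliest j ≥ 4 with F[0,3] (ack ∨ req), and ack at every k in [4,j-1].
  j=4: rhs holds (empty prefix). k = 0.

0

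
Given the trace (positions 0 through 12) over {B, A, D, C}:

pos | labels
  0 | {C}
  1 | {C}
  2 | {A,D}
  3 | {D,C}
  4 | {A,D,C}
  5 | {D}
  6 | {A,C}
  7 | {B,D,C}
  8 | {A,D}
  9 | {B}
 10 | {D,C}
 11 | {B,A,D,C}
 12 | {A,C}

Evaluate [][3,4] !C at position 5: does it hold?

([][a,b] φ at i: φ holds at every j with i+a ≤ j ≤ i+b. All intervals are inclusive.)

Check !C at every j in [8,9]:
  j=8: true
  j=9: true
All positions satisfy it → formula holds.

True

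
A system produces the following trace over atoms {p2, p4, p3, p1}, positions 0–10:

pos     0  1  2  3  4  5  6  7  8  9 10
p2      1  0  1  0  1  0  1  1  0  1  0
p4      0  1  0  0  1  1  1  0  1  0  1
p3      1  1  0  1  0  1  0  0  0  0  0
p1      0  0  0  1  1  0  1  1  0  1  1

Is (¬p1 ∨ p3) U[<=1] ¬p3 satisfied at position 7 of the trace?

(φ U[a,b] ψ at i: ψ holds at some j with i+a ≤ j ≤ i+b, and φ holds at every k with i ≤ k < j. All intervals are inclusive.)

Yes

Need some j in [7,8] with ¬p3, and (¬p1 ∨ p3) at every k in [7,j-1].
  j=7: ¬p3 holds; no prefix to check → satisfied.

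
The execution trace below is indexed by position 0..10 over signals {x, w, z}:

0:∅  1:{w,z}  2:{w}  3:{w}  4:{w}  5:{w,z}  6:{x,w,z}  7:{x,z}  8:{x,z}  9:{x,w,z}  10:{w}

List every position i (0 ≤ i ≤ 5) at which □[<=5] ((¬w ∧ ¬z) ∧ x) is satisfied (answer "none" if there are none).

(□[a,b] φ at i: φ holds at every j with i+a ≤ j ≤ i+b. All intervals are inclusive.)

Evaluate at each i in [0,5]:
  i=0: ✗ (fails at j=0)
  i=1: ✗ (fails at j=1)
  i=2: ✗ (fails at j=2)
  i=3: ✗ (fails at j=3)
  i=4: ✗ (fails at j=4)
  i=5: ✗ (fails at j=5)

none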